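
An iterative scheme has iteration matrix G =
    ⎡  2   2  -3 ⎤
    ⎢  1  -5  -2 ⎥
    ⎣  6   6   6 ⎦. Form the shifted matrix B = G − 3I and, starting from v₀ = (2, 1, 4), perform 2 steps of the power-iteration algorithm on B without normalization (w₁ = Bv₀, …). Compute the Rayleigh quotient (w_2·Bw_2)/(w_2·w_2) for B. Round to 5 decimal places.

-0.77129

B = G − 3I has rows (-1, 2, -3); (1, -8, -2); (6, 6, 3)
w1 = Bv₀ = (-12, -14, 30)
w2 = Bw1 = (-106, 40, -66)
Bw2 = (384, -294, -594)
w2·Bw2 = -13260; w2·w2 = 17192; μ ≈ -13260/17192 = -0.77129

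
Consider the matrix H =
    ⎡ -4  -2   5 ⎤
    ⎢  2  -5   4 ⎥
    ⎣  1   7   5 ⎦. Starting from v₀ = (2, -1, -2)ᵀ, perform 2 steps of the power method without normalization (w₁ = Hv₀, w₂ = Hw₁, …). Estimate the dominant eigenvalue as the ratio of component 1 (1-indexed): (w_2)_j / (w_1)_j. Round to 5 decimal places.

w1 = Hv₀ = ((-4)·2 + (-2)·(-1) + 5·(-2); 2·2 + (-5)·(-1) + 4·(-2); 1·2 + 7·(-1) + 5·(-2)) = (-16, 1, -15)
w2 = Hw1 = ((-4)·(-16) + (-2)·1 + 5·(-15); 2·(-16) + (-5)·1 + 4·(-15); 1·(-16) + 7·1 + 5·(-15)) = (-13, -97, -84)
Ratio at component: -13 / -16 = 0.81250

0.81250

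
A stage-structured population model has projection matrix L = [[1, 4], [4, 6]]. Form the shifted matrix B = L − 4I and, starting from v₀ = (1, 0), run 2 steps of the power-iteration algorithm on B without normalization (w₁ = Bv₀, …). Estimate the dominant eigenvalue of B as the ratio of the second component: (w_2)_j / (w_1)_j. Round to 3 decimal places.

-1.000

B = L − 4I has rows (-3, 4); (4, 2)
w1 = Bv₀ = ((-3)·1 + 4·0; 4·1 + 2·0) = (-3, 4)
w2 = Bw1 = ((-3)·(-3) + 4·4; 4·(-3) + 2·4) = (25, -4)
Ratio: -4/4 = -1.000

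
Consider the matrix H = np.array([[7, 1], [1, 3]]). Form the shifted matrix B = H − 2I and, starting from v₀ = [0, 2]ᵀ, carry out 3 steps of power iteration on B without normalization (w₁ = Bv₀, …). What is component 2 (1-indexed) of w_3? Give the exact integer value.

B = H − 2I has rows (5, 1); (1, 1)
w1 = Bv₀ = (2, 2)
w2 = Bw1 = (12, 4)
w3 = Bw2 = (64, 16)
Requested component of w3: 16

16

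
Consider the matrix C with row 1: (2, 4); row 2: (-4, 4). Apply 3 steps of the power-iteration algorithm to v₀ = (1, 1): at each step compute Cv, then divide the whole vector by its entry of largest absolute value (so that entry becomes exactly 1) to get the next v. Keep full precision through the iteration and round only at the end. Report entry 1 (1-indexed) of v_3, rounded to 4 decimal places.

Cv0 = (6.00000, 0.00000); divide by 6.00000 → v1 = (1.00000, 0.00000)
Cv1 = (2.00000, -4.00000); divide by -4.00000 → v2 = (-0.50000, 1.00000)
Cv2 = (3.00000, 6.00000); divide by 6.00000 → v3 = (0.50000, 1.00000)
Requested entry of v3: -72/-144 = 0.5000

0.5000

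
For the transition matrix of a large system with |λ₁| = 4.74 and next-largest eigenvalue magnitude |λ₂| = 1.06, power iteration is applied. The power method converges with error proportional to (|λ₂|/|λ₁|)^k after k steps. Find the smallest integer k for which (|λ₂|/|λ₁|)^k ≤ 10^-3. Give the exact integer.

5

|λ₂/λ₁| = 1.06/4.74 = 0.22363
Need k ≥ ln(10^-3) / ln(0.22363) = -6.9078 / -1.4978 ≈ 4.612
Smallest integer k satisfying the bound: 5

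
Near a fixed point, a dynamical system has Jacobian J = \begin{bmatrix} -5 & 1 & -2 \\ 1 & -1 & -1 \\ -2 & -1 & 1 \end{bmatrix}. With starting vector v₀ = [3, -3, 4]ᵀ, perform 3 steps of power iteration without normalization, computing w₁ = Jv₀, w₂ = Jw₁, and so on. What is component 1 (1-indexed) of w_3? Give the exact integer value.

w1 = Jv₀ = ((-5)·3 + 1·(-3) + (-2)·4; 1·3 + (-1)·(-3) + (-1)·4; (-2)·3 + (-1)·(-3) + 1·4) = (-26, 2, 1)
w2 = Jw1 = ((-5)·(-26) + 1·2 + (-2)·1; 1·(-26) + (-1)·2 + (-1)·1; (-2)·(-26) + (-1)·2 + 1·1) = (130, -29, 51)
w3 = Jw2 = (-781, 108, -180)
The requested component of w3 is -781.

-781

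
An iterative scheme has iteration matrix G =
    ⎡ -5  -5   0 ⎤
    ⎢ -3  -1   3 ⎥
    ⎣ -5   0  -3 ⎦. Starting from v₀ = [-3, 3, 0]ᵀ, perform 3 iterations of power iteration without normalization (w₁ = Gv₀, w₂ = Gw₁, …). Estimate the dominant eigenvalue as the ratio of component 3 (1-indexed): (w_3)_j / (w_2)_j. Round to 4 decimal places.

w1 = Gv₀ = (0, 6, 15)
w2 = Gw1 = (-30, 39, -45)
w3 = Gw2 = (-45, -84, 285)
Ratio at component: 285 / -45 = -6.3333

-6.3333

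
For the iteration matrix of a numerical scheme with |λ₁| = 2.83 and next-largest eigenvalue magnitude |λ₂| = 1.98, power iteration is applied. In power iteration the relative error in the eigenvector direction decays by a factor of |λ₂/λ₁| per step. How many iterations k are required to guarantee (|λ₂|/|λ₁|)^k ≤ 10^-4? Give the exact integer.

26

|λ₂/λ₁| = 1.98/2.83 = 0.69965
Need k ≥ ln(10^-4) / ln(0.69965) = -9.2103 / -0.3572 ≈ 25.786
Smallest integer k satisfying the bound: 26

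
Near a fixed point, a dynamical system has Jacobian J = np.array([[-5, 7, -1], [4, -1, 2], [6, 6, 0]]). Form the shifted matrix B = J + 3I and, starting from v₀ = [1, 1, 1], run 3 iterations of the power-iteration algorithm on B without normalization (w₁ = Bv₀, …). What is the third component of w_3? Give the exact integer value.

B = J + 3I has rows (-2, 7, -1); (4, 2, 2); (6, 6, 3)
w1 = Bv₀ = ((-2)·1 + 7·1 + (-1)·1; 4·1 + 2·1 + 2·1; 6·1 + 6·1 + 3·1) = (4, 8, 15)
w2 = Bw1 = ((-2)·4 + 7·8 + (-1)·15; 4·4 + 2·8 + 2·15; 6·4 + 6·8 + 3·15) = (33, 62, 117)
w3 = Bw2 = (251, 490, 921)
Requested component of w3: 921

921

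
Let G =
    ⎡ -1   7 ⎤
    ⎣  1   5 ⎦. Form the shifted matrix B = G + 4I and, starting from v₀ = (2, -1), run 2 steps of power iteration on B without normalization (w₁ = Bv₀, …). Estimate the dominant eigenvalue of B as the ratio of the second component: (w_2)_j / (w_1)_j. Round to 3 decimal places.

μ ≈ 9.143

B = G + 4I has rows (3, 7); (1, 9)
w1 = Bv₀ = (3·2 + 7·(-1); 1·2 + 9·(-1)) = (-1, -7)
w2 = Bw1 = (3·(-1) + 7·(-7); 1·(-1) + 9·(-7)) = (-52, -64)
Ratio: -64/-7 = 9.143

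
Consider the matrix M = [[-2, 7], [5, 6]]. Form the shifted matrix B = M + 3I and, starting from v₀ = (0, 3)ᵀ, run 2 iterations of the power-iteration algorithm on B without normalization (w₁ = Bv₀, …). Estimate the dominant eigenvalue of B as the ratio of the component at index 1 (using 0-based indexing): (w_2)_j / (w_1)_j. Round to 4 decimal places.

B = M + 3I has rows (1, 7); (5, 9)
w1 = Bv₀ = (1·0 + 7·3; 5·0 + 9·3) = (21, 27)
w2 = Bw1 = (1·21 + 7·27; 5·21 + 9·27) = (210, 348)
Ratio: 348/27 = 12.8889

μ ≈ 12.8889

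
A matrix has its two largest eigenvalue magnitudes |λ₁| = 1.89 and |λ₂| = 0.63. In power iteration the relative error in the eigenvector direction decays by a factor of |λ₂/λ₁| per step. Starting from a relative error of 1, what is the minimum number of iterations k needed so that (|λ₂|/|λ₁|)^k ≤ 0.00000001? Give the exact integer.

|λ₂/λ₁| = 0.63/1.89 = 0.33333
Need k ≥ ln(0.00000001) / ln(0.33333) = -18.4207 / -1.0986 ≈ 16.767
Smallest integer k satisfying the bound: 17

17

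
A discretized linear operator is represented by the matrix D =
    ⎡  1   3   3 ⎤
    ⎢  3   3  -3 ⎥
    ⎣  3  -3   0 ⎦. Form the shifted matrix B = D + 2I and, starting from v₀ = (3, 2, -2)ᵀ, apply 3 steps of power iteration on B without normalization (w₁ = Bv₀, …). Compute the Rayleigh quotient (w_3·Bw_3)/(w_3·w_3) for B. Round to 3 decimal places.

B = D + 2I has rows (3, 3, 3); (3, 5, -3); (3, -3, 2)
w1 = Bv₀ = (9, 25, -1)
w2 = Bw1 = (99, 155, -50)
w3 = Bw2 = (612, 1222, -268)
Bw3 = (4698, 8750, -2366)
w3·Bw3 = 14201764; w3·w3 = 1939652; μ ≈ 14201764/1939652 = 7.322

7.322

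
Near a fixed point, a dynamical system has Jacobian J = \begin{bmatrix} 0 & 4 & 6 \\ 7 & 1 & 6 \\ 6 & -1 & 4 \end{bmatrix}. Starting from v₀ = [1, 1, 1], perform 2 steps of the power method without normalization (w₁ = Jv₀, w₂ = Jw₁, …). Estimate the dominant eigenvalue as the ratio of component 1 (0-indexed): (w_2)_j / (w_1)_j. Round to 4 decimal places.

λ ≈ 9.8571

w1 = Jv₀ = (10, 14, 9)
w2 = Jw1 = (110, 138, 82)
Ratio at component: 138 / 14 = 9.8571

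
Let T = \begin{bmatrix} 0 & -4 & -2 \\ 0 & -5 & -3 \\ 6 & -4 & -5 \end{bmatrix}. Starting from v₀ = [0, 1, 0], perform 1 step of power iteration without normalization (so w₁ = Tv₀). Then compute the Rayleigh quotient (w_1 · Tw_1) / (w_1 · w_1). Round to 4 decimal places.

w1 = Tv₀ = (0·0 + (-4)·1 + (-2)·0; 0·0 + (-5)·1 + (-3)·0; 6·0 + (-4)·1 + (-5)·0) = (-4, -5, -4)
Tw1 = (28, 37, 16)
w1·Tw1 = (-4)·28 + (-5)·37 + (-4)·16 = -361; w1·w1 = (-4)·(-4) + (-5)·(-5) + (-4)·(-4) = 57
λ ≈ -361/57 = -6.3333

-6.3333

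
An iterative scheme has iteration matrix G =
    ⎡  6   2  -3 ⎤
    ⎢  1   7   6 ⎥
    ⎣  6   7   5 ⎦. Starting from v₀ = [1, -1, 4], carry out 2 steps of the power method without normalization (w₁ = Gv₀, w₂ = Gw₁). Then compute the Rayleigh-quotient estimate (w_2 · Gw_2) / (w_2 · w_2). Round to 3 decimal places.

w1 = Gv₀ = (6·1 + 2·(-1) + (-3)·4; 1·1 + 7·(-1) + 6·4; 6·1 + 7·(-1) + 5·4) = (-8, 18, 19)
w2 = Gw1 = (6·(-8) + 2·18 + (-3)·19; 1·(-8) + 7·18 + 6·19; 6·(-8) + 7·18 + 5·19) = (-69, 232, 173)
Gw2 = (-469, 2593, 2075)
w2·Gw2 = (-69)·(-469) + 232·2593 + 173·2075 = 992912; w2·w2 = (-69)·(-69) + 232·232 + 173·173 = 88514
λ ≈ 992912/88514 = 11.218

11.218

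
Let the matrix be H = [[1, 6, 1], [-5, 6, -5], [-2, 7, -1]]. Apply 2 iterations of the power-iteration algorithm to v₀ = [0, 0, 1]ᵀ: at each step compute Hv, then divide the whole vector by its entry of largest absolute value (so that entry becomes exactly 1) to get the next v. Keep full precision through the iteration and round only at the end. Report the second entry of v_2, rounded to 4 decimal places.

0.8333

Hv0 = (1.00000, -5.00000, -1.00000); divide by -5.00000 → v1 = (-0.20000, 1.00000, 0.20000)
Hv1 = (6.00000, 6.00000, 7.20000); divide by 7.20000 → v2 = (0.83333, 0.83333, 1.00000)
Requested entry of v2: -30/-36 = 0.8333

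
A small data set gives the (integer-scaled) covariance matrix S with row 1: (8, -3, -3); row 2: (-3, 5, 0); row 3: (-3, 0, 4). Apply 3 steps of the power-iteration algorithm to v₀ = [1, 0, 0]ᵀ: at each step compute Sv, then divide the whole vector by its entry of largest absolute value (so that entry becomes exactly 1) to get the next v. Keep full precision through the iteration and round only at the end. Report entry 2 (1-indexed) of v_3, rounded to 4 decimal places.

Sv0 = (8.00000, -3.00000, -3.00000); divide by 8.00000 → v1 = (1.00000, -0.37500, -0.37500)
Sv1 = (10.25000, -4.87500, -4.50000); divide by 10.25000 → v2 = (1.00000, -0.47561, -0.43902)
Sv2 = (10.74390, -5.37805, -4.75610); divide by 10.74390 → v3 = (1.00000, -0.50057, -0.44268)
Requested entry of v3: -441/881 = -0.5006

-0.5006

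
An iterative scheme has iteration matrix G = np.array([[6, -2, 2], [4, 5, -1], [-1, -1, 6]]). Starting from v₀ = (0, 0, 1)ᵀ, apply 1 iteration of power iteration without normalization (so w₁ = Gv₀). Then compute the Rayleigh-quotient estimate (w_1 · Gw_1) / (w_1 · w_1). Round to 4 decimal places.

w1 = Gv₀ = (2, -1, 6)
Gw1 = (26, -3, 35)
w1·Gw1 = 2·26 + (-1)·(-3) + 6·35 = 265; w1·w1 = 2·2 + (-1)·(-1) + 6·6 = 41
λ ≈ 265/41 = 6.4634

λ ≈ 6.4634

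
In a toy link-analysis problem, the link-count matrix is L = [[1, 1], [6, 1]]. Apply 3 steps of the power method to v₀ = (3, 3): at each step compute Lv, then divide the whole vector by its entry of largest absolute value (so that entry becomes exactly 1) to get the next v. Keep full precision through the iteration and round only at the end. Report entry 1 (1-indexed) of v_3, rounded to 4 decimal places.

0.3836

Lv0 = (6.00000, 21.00000); divide by 21.00000 → v1 = (0.28571, 1.00000)
Lv1 = (1.28571, 2.71429); divide by 2.71429 → v2 = (0.47368, 1.00000)
Lv2 = (1.47368, 3.84211); divide by 3.84211 → v3 = (0.38356, 1.00000)
Requested entry of v3: 84/219 = 0.3836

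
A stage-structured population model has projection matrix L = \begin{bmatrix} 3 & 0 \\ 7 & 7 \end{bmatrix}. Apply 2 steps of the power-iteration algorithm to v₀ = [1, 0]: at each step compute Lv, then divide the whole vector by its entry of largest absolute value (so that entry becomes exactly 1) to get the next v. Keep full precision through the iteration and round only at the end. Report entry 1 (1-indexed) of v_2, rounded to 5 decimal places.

0.12857

Lv0 = (3.000000, 7.000000); divide by 7.000000 → v1 = (0.428571, 1.000000)
Lv1 = (1.285714, 10.000000); divide by 10.000000 → v2 = (0.128571, 1.000000)
Requested entry of v2: 9/70 = 0.12857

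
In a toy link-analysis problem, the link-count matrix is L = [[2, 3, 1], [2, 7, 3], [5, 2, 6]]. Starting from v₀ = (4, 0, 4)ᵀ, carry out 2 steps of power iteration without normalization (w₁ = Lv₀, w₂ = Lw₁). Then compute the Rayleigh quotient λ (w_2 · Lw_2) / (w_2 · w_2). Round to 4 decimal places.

λ ≈ 10.3544

w1 = Lv₀ = (2·4 + 3·0 + 1·4; 2·4 + 7·0 + 3·4; 5·4 + 2·0 + 6·4) = (12, 20, 44)
w2 = Lw1 = (2·12 + 3·20 + 1·44; 2·12 + 7·20 + 3·44; 5·12 + 2·20 + 6·44) = (128, 296, 364)
Lw2 = (1508, 3420, 3416)
w2·Lw2 = 128·1508 + 296·3420 + 364·3416 = 2448768; w2·w2 = 128·128 + 296·296 + 364·364 = 236496
λ ≈ 2448768/236496 = 10.3544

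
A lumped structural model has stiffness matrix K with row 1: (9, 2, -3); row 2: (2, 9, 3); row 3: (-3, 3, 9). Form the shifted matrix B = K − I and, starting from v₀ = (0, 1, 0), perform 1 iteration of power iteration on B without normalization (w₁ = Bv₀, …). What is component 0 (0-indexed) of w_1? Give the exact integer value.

B = K − I has rows (8, 2, -3); (2, 8, 3); (-3, 3, 8)
w1 = Bv₀ = (8·0 + 2·1 + (-3)·0; 2·0 + 8·1 + 3·0; (-3)·0 + 3·1 + 8·0) = (2, 8, 3)
Requested component of w1: 2

2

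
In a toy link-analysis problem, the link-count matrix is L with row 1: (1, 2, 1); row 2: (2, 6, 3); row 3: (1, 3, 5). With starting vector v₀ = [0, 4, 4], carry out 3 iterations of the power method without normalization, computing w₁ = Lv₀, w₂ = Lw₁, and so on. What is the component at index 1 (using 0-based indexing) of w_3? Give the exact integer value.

3088

w1 = Lv₀ = (12, 36, 32)
w2 = Lw1 = (116, 336, 280)
w3 = Lw2 = (1068, 3088, 2524)
The requested component of w3 is 3088.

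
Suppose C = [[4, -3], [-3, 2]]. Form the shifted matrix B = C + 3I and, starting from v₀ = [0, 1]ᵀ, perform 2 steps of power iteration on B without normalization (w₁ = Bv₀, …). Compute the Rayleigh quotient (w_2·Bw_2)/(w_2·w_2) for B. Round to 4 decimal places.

μ ≈ 9.0522

B = C + 3I has rows (7, -3); (-3, 5)
w1 = Bv₀ = (-3, 5)
w2 = Bw1 = (-36, 34)
Bw2 = (-354, 278)
w2·Bw2 = 22196; w2·w2 = 2452; μ ≈ 22196/2452 = 9.0522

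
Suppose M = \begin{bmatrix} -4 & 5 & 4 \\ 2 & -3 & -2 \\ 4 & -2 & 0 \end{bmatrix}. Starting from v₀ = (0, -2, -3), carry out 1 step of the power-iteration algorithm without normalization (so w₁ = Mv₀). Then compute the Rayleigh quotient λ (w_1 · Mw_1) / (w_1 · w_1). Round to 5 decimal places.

w1 = Mv₀ = ((-4)·0 + 5·(-2) + 4·(-3); 2·0 + (-3)·(-2) + (-2)·(-3); 4·0 + (-2)·(-2) + 0·(-3)) = (-22, 12, 4)
Mw1 = (164, -88, -112)
w1·Mw1 = (-22)·164 + 12·(-88) + 4·(-112) = -5112; w1·w1 = (-22)·(-22) + 12·12 + 4·4 = 644
λ ≈ -5112/644 = -7.93789

-7.93789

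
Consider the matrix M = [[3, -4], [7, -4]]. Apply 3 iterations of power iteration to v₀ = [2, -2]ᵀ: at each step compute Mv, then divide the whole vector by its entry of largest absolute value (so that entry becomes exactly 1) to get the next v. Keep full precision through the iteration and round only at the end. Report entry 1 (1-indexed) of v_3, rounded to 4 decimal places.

Mv0 = (14.00000, 22.00000); divide by 22.00000 → v1 = (0.63636, 1.00000)
Mv1 = (-2.09091, 0.45455); divide by -2.09091 → v2 = (1.00000, -0.21739)
Mv2 = (3.86957, 7.86957); divide by 7.86957 → v3 = (0.49171, 1.00000)
Requested entry of v3: -178/-362 = 0.4917

0.4917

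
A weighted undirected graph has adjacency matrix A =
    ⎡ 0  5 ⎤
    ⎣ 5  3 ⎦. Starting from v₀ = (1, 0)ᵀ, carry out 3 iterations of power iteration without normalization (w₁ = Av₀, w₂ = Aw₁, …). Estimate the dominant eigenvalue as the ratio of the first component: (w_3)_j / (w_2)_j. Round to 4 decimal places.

w1 = Av₀ = (0·1 + 5·0; 5·1 + 3·0) = (0, 5)
w2 = Aw1 = (0·0 + 5·5; 5·0 + 3·5) = (25, 15)
w3 = Aw2 = (75, 170)
Ratio at component: 75 / 25 = 3.0000

3.0000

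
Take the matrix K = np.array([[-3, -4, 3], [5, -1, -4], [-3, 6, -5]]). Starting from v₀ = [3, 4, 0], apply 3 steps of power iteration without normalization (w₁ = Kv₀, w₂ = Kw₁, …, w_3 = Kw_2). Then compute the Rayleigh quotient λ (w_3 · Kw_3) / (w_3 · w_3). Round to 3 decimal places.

w1 = Kv₀ = (-25, 11, 15)
w2 = Kw1 = (76, -196, 66)
w3 = Kw2 = (754, 312, -1734)
Kw3 = (-8712, 10394, 8280)
w3·Kw3 = 754·(-8712) + 312·10394 + (-1734)·8280 = -17683440; w3·w3 = 754·754 + 312·312 + (-1734)·(-1734) = 3672616
λ ≈ -17683440/3672616 = -4.815

λ ≈ -4.815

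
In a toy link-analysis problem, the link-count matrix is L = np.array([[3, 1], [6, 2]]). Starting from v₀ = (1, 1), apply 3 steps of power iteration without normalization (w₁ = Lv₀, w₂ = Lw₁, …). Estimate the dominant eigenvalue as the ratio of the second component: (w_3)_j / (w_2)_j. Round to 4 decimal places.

w1 = Lv₀ = (4, 8)
w2 = Lw1 = (20, 40)
w3 = Lw2 = (100, 200)
Ratio at component: 200 / 40 = 5.0000

λ ≈ 5.0000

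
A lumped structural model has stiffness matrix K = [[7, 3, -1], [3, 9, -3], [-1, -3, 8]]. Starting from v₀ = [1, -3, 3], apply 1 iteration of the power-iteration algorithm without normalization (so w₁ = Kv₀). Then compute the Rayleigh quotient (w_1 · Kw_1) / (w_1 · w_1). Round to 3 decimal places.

w1 = Kv₀ = (-5, -33, 32)
Kw1 = (-166, -408, 360)
w1·Kw1 = (-5)·(-166) + (-33)·(-408) + 32·360 = 25814; w1·w1 = (-5)·(-5) + (-33)·(-33) + 32·32 = 2138
λ ≈ 25814/2138 = 12.074

λ ≈ 12.074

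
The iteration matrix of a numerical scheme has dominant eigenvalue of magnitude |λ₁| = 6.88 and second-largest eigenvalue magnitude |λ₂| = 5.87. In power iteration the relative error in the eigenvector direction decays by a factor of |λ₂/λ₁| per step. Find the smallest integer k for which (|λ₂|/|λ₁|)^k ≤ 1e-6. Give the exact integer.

88

|λ₂/λ₁| = 5.87/6.88 = 0.85320
Need k ≥ ln(1e-6) / ln(0.85320) = -13.8155 / -0.1588 ≈ 87.019
Smallest integer k satisfying the bound: 88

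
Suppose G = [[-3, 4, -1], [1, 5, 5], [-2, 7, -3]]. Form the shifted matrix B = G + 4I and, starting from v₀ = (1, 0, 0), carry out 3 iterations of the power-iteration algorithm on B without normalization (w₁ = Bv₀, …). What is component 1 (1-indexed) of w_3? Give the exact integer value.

4

B = G + 4I has rows (1, 4, -1); (1, 9, 5); (-2, 7, 1)
w1 = Bv₀ = (1, 1, -2)
w2 = Bw1 = (7, 0, 3)
w3 = Bw2 = (4, 22, -11)
Requested component of w3: 4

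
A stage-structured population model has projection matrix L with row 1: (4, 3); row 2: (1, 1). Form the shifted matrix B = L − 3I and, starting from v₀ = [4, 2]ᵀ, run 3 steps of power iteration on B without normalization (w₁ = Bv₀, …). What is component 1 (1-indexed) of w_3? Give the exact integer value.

B = L − 3I has rows (1, 3); (1, -2)
w1 = Bv₀ = (1·4 + 3·2; 1·4 + (-2)·2) = (10, 0)
w2 = Bw1 = (1·10 + 3·0; 1·10 + (-2)·0) = (10, 10)
w3 = Bw2 = (40, -10)
Requested component of w3: 40

40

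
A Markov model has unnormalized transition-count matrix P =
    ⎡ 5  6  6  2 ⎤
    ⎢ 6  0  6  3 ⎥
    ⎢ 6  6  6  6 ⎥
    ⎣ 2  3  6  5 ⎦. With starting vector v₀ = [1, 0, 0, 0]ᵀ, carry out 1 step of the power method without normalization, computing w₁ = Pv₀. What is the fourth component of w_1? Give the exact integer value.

2

w1 = Pv₀ = (5·1 + 6·0 + 6·0 + 2·0; 6·1 + 0·0 + 6·0 + 3·0; 6·1 + 6·0 + 6·0 + 6·0; 2·1 + 3·0 + 6·0 + 5·0) = (5, 6, 6, 2)
The requested component of w1 is 2.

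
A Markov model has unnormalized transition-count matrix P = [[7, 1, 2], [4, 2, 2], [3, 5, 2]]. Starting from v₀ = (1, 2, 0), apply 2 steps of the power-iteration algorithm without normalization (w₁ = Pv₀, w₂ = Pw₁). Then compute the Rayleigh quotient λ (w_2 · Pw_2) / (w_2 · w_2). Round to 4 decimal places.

w1 = Pv₀ = (9, 8, 13)
w2 = Pw1 = (97, 78, 93)
Pw2 = (943, 730, 867)
w2·Pw2 = 97·943 + 78·730 + 93·867 = 229042; w2·w2 = 97·97 + 78·78 + 93·93 = 24142
λ ≈ 229042/24142 = 9.4873

9.4873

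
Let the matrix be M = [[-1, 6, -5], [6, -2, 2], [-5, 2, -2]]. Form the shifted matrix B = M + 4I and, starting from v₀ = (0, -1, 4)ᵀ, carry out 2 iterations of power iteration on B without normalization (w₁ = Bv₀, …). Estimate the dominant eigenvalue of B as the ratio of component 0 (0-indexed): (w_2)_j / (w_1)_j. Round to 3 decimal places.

B = M + 4I has rows (3, 6, -5); (6, 2, 2); (-5, 2, 2)
w1 = Bv₀ = (3·0 + 6·(-1) + (-5)·4; 6·0 + 2·(-1) + 2·4; (-5)·0 + 2·(-1) + 2·4) = (-26, 6, 6)
w2 = Bw1 = (3·(-26) + 6·6 + (-5)·6; 6·(-26) + 2·6 + 2·6; (-5)·(-26) + 2·6 + 2·6) = (-72, -132, 154)
Ratio: -72/-26 = 2.769

2.769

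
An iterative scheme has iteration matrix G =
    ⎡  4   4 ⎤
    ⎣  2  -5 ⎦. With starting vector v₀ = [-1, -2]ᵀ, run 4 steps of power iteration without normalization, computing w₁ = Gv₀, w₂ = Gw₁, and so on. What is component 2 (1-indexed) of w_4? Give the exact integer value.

w1 = Gv₀ = (4·(-1) + 4·(-2); 2·(-1) + (-5)·(-2)) = (-12, 8)
w2 = Gw1 = (4·(-12) + 4·8; 2·(-12) + (-5)·8) = (-16, -64)
w3 = Gw2 = (-320, 288)
w4 = Gw3 = (-128, -2080)
The requested component of w4 is -2080.

-2080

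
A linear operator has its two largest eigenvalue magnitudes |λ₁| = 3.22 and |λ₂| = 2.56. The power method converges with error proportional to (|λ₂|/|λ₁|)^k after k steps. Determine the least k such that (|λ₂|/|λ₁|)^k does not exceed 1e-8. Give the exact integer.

81

|λ₂/λ₁| = 2.56/3.22 = 0.79503
Need k ≥ ln(1e-8) / ln(0.79503) = -18.4207 / -0.2294 ≈ 80.308
Smallest integer k satisfying the bound: 81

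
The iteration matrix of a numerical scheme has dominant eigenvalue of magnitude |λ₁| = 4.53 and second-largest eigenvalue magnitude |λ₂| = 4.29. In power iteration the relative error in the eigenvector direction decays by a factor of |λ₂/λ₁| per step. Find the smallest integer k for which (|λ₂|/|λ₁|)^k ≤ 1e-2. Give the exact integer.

|λ₂/λ₁| = 4.29/4.53 = 0.94702
Need k ≥ ln(1e-2) / ln(0.94702) = -4.6052 / -0.0544 ≈ 84.599
Smallest integer k satisfying the bound: 85

85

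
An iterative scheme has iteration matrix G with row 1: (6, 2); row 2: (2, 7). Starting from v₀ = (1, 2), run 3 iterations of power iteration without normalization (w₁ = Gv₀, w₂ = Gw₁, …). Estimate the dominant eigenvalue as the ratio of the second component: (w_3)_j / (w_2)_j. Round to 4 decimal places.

w1 = Gv₀ = (10, 16)
w2 = Gw1 = (92, 132)
w3 = Gw2 = (816, 1108)
Ratio at component: 1108 / 132 = 8.3939

λ ≈ 8.3939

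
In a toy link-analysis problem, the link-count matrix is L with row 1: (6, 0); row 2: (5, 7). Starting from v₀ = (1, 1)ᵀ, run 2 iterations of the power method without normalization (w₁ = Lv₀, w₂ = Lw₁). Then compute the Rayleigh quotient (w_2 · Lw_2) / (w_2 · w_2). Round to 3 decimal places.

λ ≈ 8.345

w1 = Lv₀ = (6·1 + 0·1; 5·1 + 7·1) = (6, 12)
w2 = Lw1 = (6·6 + 0·12; 5·6 + 7·12) = (36, 114)
Lw2 = (216, 978)
w2·Lw2 = 36·216 + 114·978 = 119268; w2·w2 = 36·36 + 114·114 = 14292
λ ≈ 119268/14292 = 8.345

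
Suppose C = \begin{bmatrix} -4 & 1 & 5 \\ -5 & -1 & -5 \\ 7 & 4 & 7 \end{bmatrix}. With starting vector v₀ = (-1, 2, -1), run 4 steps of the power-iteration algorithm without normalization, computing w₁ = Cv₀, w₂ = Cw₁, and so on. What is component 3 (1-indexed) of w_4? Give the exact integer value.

w1 = Cv₀ = (1, 8, -6)
w2 = Cw1 = (-26, 17, -3)
w3 = Cw2 = (106, 128, -135)
w4 = Cw3 = (-971, 17, 309)
The requested component of w4 is 309.

309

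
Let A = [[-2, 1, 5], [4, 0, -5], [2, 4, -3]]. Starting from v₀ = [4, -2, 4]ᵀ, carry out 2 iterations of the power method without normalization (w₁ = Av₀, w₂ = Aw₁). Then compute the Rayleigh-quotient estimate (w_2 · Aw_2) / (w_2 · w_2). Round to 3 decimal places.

-4.740

w1 = Av₀ = ((-2)·4 + 1·(-2) + 5·4; 4·4 + 0·(-2) + (-5)·4; 2·4 + 4·(-2) + (-3)·4) = (10, -4, -12)
w2 = Aw1 = ((-2)·10 + 1·(-4) + 5·(-12); 4·10 + 0·(-4) + (-5)·(-12); 2·10 + 4·(-4) + (-3)·(-12)) = (-84, 100, 40)
Aw2 = (468, -536, 112)
w2·Aw2 = (-84)·468 + 100·(-536) + 40·112 = -88432; w2·w2 = (-84)·(-84) + 100·100 + 40·40 = 18656
λ ≈ -88432/18656 = -4.740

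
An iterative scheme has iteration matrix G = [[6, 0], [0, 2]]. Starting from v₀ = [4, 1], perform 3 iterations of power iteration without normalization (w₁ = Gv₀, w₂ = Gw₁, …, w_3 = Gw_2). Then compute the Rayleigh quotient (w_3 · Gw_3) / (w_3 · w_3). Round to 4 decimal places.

λ ≈ 5.9997

w1 = Gv₀ = (6·4 + 0·1; 0·4 + 2·1) = (24, 2)
w2 = Gw1 = (6·24 + 0·2; 0·24 + 2·2) = (144, 4)
w3 = Gw2 = (864, 8)
Gw3 = (5184, 16)
w3·Gw3 = 864·5184 + 8·16 = 4479104; w3·w3 = 864·864 + 8·8 = 746560
λ ≈ 4479104/746560 = 5.9997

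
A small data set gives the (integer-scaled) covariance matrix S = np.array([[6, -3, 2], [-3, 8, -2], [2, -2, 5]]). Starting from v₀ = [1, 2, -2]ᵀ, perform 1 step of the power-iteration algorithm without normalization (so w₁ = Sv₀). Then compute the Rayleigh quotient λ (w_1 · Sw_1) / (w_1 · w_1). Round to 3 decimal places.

λ ≈ 10.120

w1 = Sv₀ = (-4, 17, -12)
Sw1 = (-99, 172, -102)
w1·Sw1 = (-4)·(-99) + 17·172 + (-12)·(-102) = 4544; w1·w1 = (-4)·(-4) + 17·17 + (-12)·(-12) = 449
λ ≈ 4544/449 = 10.120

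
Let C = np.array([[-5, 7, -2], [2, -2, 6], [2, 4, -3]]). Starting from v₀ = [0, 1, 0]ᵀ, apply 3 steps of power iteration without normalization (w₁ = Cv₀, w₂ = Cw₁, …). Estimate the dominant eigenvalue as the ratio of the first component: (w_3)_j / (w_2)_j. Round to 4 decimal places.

-10.3684

w1 = Cv₀ = (7, -2, 4)
w2 = Cw1 = (-57, 42, -6)
w3 = Cw2 = (591, -234, 72)
Ratio at component: 591 / -57 = -10.3684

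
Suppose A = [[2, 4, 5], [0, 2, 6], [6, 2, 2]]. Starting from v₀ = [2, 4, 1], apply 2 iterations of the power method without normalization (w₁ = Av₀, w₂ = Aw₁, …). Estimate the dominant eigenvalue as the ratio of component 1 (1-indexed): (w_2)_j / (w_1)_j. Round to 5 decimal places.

8.64000

w1 = Av₀ = (25, 14, 22)
w2 = Aw1 = (216, 160, 222)
Ratio at component: 216 / 25 = 8.64000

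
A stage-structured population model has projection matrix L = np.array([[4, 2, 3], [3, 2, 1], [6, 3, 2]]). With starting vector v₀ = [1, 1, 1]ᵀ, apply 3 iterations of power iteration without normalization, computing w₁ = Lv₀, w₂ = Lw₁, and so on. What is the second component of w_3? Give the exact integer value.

437

w1 = Lv₀ = (4·1 + 2·1 + 3·1; 3·1 + 2·1 + 1·1; 6·1 + 3·1 + 2·1) = (9, 6, 11)
w2 = Lw1 = (4·9 + 2·6 + 3·11; 3·9 + 2·6 + 1·11; 6·9 + 3·6 + 2·11) = (81, 50, 94)
w3 = Lw2 = (706, 437, 824)
The requested component of w3 is 437.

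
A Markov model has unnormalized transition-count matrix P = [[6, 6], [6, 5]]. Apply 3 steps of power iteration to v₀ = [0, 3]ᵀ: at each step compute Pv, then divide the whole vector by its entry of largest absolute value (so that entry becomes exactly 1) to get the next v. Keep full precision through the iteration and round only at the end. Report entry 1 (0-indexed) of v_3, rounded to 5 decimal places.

0.91995

Pv0 = (18.000000, 15.000000); divide by 18.000000 → v1 = (1.000000, 0.833333)
Pv1 = (11.000000, 10.166667); divide by 11.000000 → v2 = (1.000000, 0.924242)
Pv2 = (11.545455, 10.621212); divide by 11.545455 → v3 = (1.000000, 0.919948)
Requested entry of v3: 2103/2286 = 0.91995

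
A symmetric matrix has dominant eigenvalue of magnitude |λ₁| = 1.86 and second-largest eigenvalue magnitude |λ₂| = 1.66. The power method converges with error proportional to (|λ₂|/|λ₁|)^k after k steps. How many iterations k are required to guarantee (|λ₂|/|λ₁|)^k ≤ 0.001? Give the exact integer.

61

|λ₂/λ₁| = 1.66/1.86 = 0.89247
Need k ≥ ln(0.001) / ln(0.89247) = -6.9078 / -0.1138 ≈ 60.723
Smallest integer k satisfying the bound: 61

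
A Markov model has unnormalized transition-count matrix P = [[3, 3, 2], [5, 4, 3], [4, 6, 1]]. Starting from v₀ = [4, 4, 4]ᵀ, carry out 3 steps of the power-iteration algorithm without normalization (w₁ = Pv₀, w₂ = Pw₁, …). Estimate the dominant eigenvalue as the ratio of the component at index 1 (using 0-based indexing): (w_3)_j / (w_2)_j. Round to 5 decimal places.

λ ≈ 10.23967

w1 = Pv₀ = (3·4 + 3·4 + 2·4; 5·4 + 4·4 + 3·4; 4·4 + 6·4 + 1·4) = (32, 48, 44)
w2 = Pw1 = (3·32 + 3·48 + 2·44; 5·32 + 4·48 + 3·44; 4·32 + 6·48 + 1·44) = (328, 484, 460)
w3 = Pw2 = (3356, 4956, 4676)
Ratio at component: 4956 / 484 = 10.23967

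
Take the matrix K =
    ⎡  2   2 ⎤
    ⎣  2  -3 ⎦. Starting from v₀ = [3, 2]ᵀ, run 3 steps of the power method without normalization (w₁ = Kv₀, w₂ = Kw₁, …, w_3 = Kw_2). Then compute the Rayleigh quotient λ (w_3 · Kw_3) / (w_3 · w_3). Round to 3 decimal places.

w1 = Kv₀ = (2·3 + 2·2; 2·3 + (-3)·2) = (10, 0)
w2 = Kw1 = (2·10 + 2·0; 2·10 + (-3)·0) = (20, 20)
w3 = Kw2 = (80, -20)
Kw3 = (120, 220)
w3·Kw3 = 80·120 + (-20)·220 = 5200; w3·w3 = 80·80 + (-20)·(-20) = 6800
λ ≈ 5200/6800 = 0.765

0.765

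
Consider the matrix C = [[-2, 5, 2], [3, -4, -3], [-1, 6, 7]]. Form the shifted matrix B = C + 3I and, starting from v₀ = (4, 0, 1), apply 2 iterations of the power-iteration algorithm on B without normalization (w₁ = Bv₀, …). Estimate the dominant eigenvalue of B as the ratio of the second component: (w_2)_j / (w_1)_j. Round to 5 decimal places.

μ ≈ -1.00000

B = C + 3I has rows (1, 5, 2); (3, -1, -3); (-1, 6, 10)
w1 = Bv₀ = (1·4 + 5·0 + 2·1; 3·4 + (-1)·0 + (-3)·1; (-1)·4 + 6·0 + 10·1) = (6, 9, 6)
w2 = Bw1 = (1·6 + 5·9 + 2·6; 3·6 + (-1)·9 + (-3)·6; (-1)·6 + 6·9 + 10·6) = (63, -9, 108)
Ratio: -9/9 = -1.00000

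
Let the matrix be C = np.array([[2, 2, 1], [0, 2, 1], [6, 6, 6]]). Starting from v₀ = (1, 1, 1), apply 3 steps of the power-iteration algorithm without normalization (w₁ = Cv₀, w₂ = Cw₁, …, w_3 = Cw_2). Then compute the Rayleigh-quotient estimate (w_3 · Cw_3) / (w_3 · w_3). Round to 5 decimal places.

w1 = Cv₀ = (5, 3, 18)
w2 = Cw1 = (34, 24, 156)
w3 = Cw2 = (272, 204, 1284)
Cw3 = (2236, 1692, 10560)
w3·Cw3 = 272·2236 + 204·1692 + 1284·10560 = 14512400; w3·w3 = 272·272 + 204·204 + 1284·1284 = 1764256
λ ≈ 14512400/1764256 = 8.22579

8.22579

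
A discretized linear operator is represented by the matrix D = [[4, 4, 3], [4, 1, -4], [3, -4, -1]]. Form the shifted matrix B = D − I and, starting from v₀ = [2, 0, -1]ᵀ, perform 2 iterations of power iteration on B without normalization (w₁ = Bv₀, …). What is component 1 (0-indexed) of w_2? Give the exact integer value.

-20

B = D − I has rows (3, 4, 3); (4, 0, -4); (3, -4, -2)
w1 = Bv₀ = (3·2 + 4·0 + 3·(-1); 4·2 + 0·0 + (-4)·(-1); 3·2 + (-4)·0 + (-2)·(-1)) = (3, 12, 8)
w2 = Bw1 = (3·3 + 4·12 + 3·8; 4·3 + 0·12 + (-4)·8; 3·3 + (-4)·12 + (-2)·8) = (81, -20, -55)
Requested component of w2: -20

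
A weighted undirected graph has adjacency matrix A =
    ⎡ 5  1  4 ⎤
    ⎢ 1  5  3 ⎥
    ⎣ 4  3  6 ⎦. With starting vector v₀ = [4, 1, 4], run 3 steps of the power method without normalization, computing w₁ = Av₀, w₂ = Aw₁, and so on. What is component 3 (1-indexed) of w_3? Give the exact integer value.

w1 = Av₀ = (5·4 + 1·1 + 4·4; 1·4 + 5·1 + 3·4; 4·4 + 3·1 + 6·4) = (37, 21, 43)
w2 = Aw1 = (5·37 + 1·21 + 4·43; 1·37 + 5·21 + 3·43; 4·37 + 3·21 + 6·43) = (378, 271, 469)
w3 = Aw2 = (4037, 3140, 5139)
The requested component of w3 is 5139.

5139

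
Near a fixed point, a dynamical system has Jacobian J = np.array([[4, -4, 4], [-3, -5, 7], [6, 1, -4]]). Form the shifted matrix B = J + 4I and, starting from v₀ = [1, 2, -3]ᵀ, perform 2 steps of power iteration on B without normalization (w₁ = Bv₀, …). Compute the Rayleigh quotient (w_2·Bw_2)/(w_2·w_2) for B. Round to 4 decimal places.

μ ≈ -6.6012

B = J + 4I has rows (8, -4, 4); (-3, -1, 7); (6, 1, 0)
w1 = Bv₀ = (-12, -26, 8)
w2 = Bw1 = (40, 118, -98)
Bw2 = (-544, -924, 358)
w2·Bw2 = -165876; w2·w2 = 25128; μ ≈ -165876/25128 = -6.6012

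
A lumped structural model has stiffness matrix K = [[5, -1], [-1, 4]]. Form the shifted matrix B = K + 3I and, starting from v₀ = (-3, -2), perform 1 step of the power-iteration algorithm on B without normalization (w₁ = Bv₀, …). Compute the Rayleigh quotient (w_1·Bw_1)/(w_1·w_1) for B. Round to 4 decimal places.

B = K + 3I has rows (8, -1); (-1, 7)
w1 = Bv₀ = (8·(-3) + (-1)·(-2); (-1)·(-3) + 7·(-2)) = (-22, -11)
Bw1 = (-165, -55)
w1·Bw1 = 4235; w1·w1 = 605; μ ≈ 4235/605 = 7.0000

7.0000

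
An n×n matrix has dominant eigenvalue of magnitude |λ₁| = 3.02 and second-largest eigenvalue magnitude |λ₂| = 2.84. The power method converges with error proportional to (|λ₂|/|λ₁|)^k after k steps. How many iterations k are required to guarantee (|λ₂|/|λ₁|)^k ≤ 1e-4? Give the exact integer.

150

|λ₂/λ₁| = 2.84/3.02 = 0.94040
Need k ≥ ln(1e-4) / ln(0.94040) = -9.2103 / -0.0615 ≈ 149.877
Smallest integer k satisfying the bound: 150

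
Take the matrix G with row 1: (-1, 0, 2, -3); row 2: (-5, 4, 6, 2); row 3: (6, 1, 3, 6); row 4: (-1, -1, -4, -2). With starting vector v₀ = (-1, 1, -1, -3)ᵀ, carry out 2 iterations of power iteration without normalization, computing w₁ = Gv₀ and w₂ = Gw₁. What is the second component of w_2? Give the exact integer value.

-188

w1 = Gv₀ = (8, -3, -26, 10)
w2 = Gw1 = (-90, -188, 27, 79)
The requested component of w2 is -188.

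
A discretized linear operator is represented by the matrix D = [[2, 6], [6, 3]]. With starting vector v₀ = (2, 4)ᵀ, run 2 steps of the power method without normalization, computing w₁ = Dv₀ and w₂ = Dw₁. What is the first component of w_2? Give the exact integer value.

200

w1 = Dv₀ = (28, 24)
w2 = Dw1 = (200, 240)
The requested component of w2 is 200.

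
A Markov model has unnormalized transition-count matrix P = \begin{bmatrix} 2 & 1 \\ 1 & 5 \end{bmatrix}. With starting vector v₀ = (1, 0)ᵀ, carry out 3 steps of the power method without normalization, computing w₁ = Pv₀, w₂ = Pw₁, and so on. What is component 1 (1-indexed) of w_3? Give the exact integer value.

w1 = Pv₀ = (2, 1)
w2 = Pw1 = (5, 7)
w3 = Pw2 = (17, 40)
The requested component of w3 is 17.

17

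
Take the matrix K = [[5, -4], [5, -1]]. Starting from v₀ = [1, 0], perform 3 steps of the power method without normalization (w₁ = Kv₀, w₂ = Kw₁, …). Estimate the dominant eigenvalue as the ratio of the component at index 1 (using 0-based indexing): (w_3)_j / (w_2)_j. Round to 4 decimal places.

0.2500

w1 = Kv₀ = (5·1 + (-4)·0; 5·1 + (-1)·0) = (5, 5)
w2 = Kw1 = (5·5 + (-4)·5; 5·5 + (-1)·5) = (5, 20)
w3 = Kw2 = (-55, 5)
Ratio at component: 5 / 20 = 0.2500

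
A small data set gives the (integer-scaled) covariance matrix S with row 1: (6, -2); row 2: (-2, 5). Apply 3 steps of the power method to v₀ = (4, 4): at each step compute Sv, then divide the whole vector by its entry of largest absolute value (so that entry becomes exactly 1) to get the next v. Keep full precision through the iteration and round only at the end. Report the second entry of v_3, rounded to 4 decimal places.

-0.0106

Sv0 = (16.00000, 12.00000); divide by 16.00000 → v1 = (1.00000, 0.75000)
Sv1 = (4.50000, 1.75000); divide by 4.50000 → v2 = (1.00000, 0.38889)
Sv2 = (5.22222, -0.05556); divide by 5.22222 → v3 = (1.00000, -0.01064)
Requested entry of v3: -4/376 = -0.0106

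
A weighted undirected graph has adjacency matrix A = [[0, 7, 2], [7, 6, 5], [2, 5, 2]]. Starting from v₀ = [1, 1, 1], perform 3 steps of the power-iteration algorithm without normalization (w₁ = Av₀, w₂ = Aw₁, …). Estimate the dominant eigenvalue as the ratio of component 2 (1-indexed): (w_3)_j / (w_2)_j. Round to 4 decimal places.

w1 = Av₀ = (0·1 + 7·1 + 2·1; 7·1 + 6·1 + 5·1; 2·1 + 5·1 + 2·1) = (9, 18, 9)
w2 = Aw1 = (0·9 + 7·18 + 2·9; 7·9 + 6·18 + 5·9; 2·9 + 5·18 + 2·9) = (144, 216, 126)
w3 = Aw2 = (1764, 2934, 1620)
Ratio at component: 2934 / 216 = 13.5833

13.5833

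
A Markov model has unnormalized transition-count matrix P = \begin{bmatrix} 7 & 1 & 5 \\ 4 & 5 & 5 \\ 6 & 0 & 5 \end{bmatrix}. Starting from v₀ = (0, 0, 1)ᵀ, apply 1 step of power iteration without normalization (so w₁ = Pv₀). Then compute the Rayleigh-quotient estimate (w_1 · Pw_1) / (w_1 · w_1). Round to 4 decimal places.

w1 = Pv₀ = (7·0 + 1·0 + 5·1; 4·0 + 5·0 + 5·1; 6·0 + 0·0 + 5·1) = (5, 5, 5)
Pw1 = (65, 70, 55)
w1·Pw1 = 5·65 + 5·70 + 5·55 = 950; w1·w1 = 5·5 + 5·5 + 5·5 = 75
λ ≈ 950/75 = 12.6667

λ ≈ 12.6667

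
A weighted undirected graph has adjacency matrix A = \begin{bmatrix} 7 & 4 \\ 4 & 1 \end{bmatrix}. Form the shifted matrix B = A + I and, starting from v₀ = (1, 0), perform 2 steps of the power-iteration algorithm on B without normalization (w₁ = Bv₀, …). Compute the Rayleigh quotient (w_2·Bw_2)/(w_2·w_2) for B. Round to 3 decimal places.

μ ≈ 10.000

B = A + I has rows (8, 4); (4, 2)
w1 = Bv₀ = (8, 4)
w2 = Bw1 = (80, 40)
Bw2 = (800, 400)
w2·Bw2 = 80000; w2·w2 = 8000; μ ≈ 80000/8000 = 10.000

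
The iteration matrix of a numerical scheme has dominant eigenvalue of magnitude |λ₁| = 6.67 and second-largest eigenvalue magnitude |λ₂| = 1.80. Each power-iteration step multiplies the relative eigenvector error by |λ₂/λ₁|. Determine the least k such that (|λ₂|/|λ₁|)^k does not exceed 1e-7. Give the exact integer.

|λ₂/λ₁| = 1.80/6.67 = 0.26987
Need k ≥ ln(1e-7) / ln(0.26987) = -16.1181 / -1.3098 ≈ 12.305
Smallest integer k satisfying the bound: 13

13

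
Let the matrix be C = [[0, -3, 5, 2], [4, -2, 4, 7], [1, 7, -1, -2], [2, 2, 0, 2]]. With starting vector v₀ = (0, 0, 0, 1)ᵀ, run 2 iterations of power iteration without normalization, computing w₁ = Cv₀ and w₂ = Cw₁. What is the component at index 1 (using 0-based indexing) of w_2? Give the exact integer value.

w1 = Cv₀ = (2, 7, -2, 2)
w2 = Cw1 = (-27, 0, 49, 22)
The requested component of w2 is 0.

0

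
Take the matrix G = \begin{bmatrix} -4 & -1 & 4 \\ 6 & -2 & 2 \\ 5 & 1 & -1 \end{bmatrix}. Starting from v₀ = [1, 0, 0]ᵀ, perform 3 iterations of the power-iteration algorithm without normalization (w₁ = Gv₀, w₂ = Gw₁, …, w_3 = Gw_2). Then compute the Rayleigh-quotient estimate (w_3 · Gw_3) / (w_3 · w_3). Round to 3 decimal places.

-5.884

w1 = Gv₀ = (-4, 6, 5)
w2 = Gw1 = (30, -26, -19)
w3 = Gw2 = (-170, 194, 143)
Gw3 = (1058, -1122, -799)
w3·Gw3 = (-170)·1058 + 194·(-1122) + 143·(-799) = -511785; w3·w3 = (-170)·(-170) + 194·194 + 143·143 = 86985
λ ≈ -511785/86985 = -5.884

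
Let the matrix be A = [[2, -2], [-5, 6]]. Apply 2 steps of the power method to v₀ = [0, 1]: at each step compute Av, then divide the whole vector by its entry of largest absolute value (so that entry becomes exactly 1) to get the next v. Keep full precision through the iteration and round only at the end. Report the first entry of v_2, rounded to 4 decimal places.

-0.3478

Av0 = (-2.00000, 6.00000); divide by 6.00000 → v1 = (-0.33333, 1.00000)
Av1 = (-2.66667, 7.66667); divide by 7.66667 → v2 = (-0.34783, 1.00000)
Requested entry of v2: -16/46 = -0.3478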